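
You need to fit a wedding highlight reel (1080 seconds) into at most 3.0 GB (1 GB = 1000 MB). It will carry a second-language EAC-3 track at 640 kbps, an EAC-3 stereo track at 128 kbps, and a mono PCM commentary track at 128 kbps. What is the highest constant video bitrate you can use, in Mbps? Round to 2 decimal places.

Budget: 3.0 GB = 24000.0 Mb.
Total bitrate budget: 24000.0 Mb / 1080 s = 22.222 Mbps.
Audio total: 640 + 128 + 128 = 896 kbps = 0.896 Mbps.
Video: 22.222 − 0.896 = 21.326 Mbps.

21.33 Mbps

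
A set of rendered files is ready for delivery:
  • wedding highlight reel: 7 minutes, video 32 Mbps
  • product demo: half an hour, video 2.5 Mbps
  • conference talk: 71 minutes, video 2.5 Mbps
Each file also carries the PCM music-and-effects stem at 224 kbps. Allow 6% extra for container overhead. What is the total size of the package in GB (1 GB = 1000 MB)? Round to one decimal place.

Audio: 224 kbps = 0.224 Mbps.
wedding highlight reel: 32.224 Mbps × 420 s × 1.06 = 14346.1 Mb
product demo: 2.724 Mbps × 1800 s × 1.06 = 5197.4 Mb
conference talk: 2.724 Mbps × 4260 s × 1.06 = 12300.5 Mb
Total: 31844.0 Mb = 3980.5 MB.
= 3.981 GB.

4.0 GB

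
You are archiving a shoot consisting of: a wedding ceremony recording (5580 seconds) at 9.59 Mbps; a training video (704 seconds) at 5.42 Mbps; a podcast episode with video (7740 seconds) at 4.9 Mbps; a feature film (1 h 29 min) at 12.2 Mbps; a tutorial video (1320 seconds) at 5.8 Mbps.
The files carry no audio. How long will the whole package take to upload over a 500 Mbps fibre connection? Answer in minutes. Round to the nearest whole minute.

6 minutes

wedding ceremony recording: 9.590 Mbps × 5580 s = 53512.2 Mb
training video: 5.420 Mbps × 704 s = 3815.7 Mb
podcast episode with video: 4.900 Mbps × 7740 s = 37926.0 Mb
feature film: 12.200 Mbps × 5340 s = 65148.0 Mb
tutorial video: 5.800 Mbps × 1320 s = 7656.0 Mb
Total: 168057.9 Mb = 21007.2 MB.
At 500 Mbps: 168057.9 / 500 = 336 s ≈ 5.6 minutes.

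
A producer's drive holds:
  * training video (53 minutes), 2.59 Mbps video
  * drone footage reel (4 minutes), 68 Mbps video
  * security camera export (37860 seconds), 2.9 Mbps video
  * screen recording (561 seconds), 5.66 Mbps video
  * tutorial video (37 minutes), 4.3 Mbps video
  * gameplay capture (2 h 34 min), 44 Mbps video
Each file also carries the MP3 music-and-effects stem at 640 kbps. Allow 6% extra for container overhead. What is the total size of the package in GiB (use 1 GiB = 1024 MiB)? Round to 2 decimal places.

72.53 GiB

Audio: 640 kbps = 0.640 Mbps.
training video: 3.230 Mbps × 3180 s × 1.06 = 10887.7 Mb
drone footage reel: 68.640 Mbps × 240 s × 1.06 = 17462.0 Mb
security camera export: 3.540 Mbps × 37860 s × 1.06 = 142065.9 Mb
screen recording: 6.300 Mbps × 561 s × 1.06 = 3746.4 Mb
tutorial video: 4.940 Mbps × 2220 s × 1.06 = 11624.8 Mb
gameplay capture: 44.640 Mbps × 9240 s × 1.06 = 437222.0 Mb
Total: 623008.7 Mb = 77876.1 MB.
= 72.53 GiB.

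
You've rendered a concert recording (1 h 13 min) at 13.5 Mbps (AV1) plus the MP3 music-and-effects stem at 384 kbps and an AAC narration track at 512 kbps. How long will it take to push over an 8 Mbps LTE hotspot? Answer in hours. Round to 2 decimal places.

1 h 13 min = 73 min = 4380 s
Audio total: 384 + 512 = 896 kbps = 0.896 Mbps.
Total bitrate: 14.396 Mbps.
File: 14.396 Mbps × 4380 s = 63054.5 Mb.
At 8 Mbps: 63054.5 / 8 = 7881.8 s ≈ 2.19 hours.

2.19 hours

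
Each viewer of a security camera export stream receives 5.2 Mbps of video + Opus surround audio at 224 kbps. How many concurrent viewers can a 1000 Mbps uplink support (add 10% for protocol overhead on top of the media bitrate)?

Audio: 224 kbps = 0.224 Mbps.
Per-viewer media rate: 5.424 Mbps.
On the wire with 10% overhead: 5.966 Mbps.
1000 Mbps = 1,000 Mbps; 1,000 / 5.966 = 167.61 → 167 viewers.

167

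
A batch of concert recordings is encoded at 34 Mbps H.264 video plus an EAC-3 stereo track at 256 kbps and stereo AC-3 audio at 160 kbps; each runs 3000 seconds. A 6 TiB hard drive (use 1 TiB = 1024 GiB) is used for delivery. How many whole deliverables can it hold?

511

Audio total: 256 + 160 = 416 kbps = 0.416 Mbps.
Total bitrate: 34.416 Mbps.
Per item: 34.416 Mbps × 3000 s = 103,248 Mb = 12,906 MB.
Capacity: 6 TiB = 52,776,558 Mb; 511.16 items → 511 complete.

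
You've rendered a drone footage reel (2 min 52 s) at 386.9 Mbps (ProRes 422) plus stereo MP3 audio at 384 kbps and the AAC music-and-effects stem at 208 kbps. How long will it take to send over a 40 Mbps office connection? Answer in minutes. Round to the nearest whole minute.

2 min 52 s = 172 s
Audio total: 384 + 208 = 592 kbps = 0.592 Mbps.
Total bitrate: 387.492 Mbps.
File: 387.492 Mbps × 172 s = 66648.6 Mb.
At 40 Mbps: 66648.6 / 40 = 1666.2 s ≈ 27.8 minutes.

28 minutes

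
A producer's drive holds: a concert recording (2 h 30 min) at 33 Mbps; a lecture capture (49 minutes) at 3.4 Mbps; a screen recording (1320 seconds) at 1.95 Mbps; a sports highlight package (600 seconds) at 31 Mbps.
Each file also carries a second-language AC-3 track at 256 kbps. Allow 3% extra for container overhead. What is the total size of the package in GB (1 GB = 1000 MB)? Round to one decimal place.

Audio: 256 kbps = 0.256 Mbps.
concert recording: 33.256 Mbps × 9000 s × 1.03 = 308283.1 Mb
lecture capture: 3.656 Mbps × 2940 s × 1.03 = 11071.1 Mb
screen recording: 2.206 Mbps × 1320 s × 1.03 = 2999.3 Mb
sports highlight package: 31.256 Mbps × 600 s × 1.03 = 19316.2 Mb
Total: 341669.7 Mb = 42708.7 MB.
= 42.71 GB.

42.7 GB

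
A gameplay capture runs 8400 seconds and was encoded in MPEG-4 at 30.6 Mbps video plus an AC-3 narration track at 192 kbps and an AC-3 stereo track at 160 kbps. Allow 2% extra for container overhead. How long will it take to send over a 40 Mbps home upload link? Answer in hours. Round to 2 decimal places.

Audio total: 192 + 160 = 352 kbps = 0.352 Mbps.
Total bitrate: 30.952 Mbps.
File: 30.952 Mbps × 8400 s = 259996.8 Mb.
With 2% container overhead: ×1.02. → 265196.7 Mb.
At 40 Mbps: 265196.7 / 40 = 6629.9 s ≈ 1.84 hours.

1.84 hours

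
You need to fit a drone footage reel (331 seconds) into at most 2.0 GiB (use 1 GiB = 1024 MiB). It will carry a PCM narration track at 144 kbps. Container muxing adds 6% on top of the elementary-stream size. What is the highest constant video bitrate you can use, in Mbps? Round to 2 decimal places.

Budget: 2.0 GiB = 17179.9 Mb.
Stream payload after overhead: 17179.9 / 1.06 = 16207.4 Mb.
Total bitrate budget: 16207.4 Mb / 331 s = 48.965 Mbps.
Audio: 144 kbps = 0.144 Mbps.
Video: 48.965 − 0.144 = 48.821 Mbps.

48.82 Mbps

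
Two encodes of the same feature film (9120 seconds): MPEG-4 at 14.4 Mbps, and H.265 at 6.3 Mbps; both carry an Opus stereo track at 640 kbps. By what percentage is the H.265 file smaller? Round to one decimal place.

53.9%

Audio: 640 kbps = 0.640 Mbps.
MPEG-4: 15.040 Mbps × 9120 s = 137164.8 Mb = 17.146 GB.
H.265: 6.940 Mbps × 9120 s = 63292.8 Mb = 7.912 GB.
Reduction: (1 − 7.912/17.146) × 100 = 53.86%.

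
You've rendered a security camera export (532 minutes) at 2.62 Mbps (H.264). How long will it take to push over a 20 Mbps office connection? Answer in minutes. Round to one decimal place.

532 min = 31920 s
File: 2.620 Mbps × 31920 s = 83630.4 Mb.
At 20 Mbps: 83630.4 / 20 = 4181.5 s ≈ 69.7 minutes.

69.7 minutes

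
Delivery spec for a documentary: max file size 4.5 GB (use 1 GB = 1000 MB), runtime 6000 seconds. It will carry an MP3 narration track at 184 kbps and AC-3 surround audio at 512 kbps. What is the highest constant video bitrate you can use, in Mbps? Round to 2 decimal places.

5.30 Mbps

Budget: 4.5 GB = 36000.0 Mb.
Total bitrate budget: 36000.0 Mb / 6000 s = 6.000 Mbps.
Audio total: 184 + 512 = 696 kbps = 0.696 Mbps.
Video: 6.000 − 0.696 = 5.304 Mbps.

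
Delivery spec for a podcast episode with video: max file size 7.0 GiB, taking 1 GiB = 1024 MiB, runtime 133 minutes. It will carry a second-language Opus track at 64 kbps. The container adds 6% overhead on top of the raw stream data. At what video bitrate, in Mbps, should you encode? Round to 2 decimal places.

Budget: 7.0 GiB = 60129.5 Mb.
Stream payload after overhead: 60129.5 / 1.06 = 56726.0 Mb.
133 min = 7980 s
Total bitrate budget: 56726.0 Mb / 7980 s = 7.109 Mbps.
Audio: 64 kbps = 0.064 Mbps.
Video: 7.109 − 0.064 = 7.045 Mbps.

7.04 Mbps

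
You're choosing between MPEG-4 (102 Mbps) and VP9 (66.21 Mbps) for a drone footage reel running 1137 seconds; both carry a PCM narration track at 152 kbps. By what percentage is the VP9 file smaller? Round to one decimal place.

Audio: 152 kbps = 0.152 Mbps.
MPEG-4: 102.152 Mbps × 1137 s = 116146.8 Mb = 14.518 GB.
VP9: 66.362 Mbps × 1137 s = 75453.6 Mb = 9.432 GB.
Reduction: (1 − 9.432/14.518) × 100 = 35.04%.

35.0%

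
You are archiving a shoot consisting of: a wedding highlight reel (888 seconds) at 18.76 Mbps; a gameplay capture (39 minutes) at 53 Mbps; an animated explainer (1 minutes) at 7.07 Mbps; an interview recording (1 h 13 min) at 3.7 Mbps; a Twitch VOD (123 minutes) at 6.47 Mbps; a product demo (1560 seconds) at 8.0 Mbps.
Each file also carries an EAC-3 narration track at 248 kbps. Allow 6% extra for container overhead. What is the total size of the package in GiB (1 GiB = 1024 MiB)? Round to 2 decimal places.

27.35 GiB

Audio: 248 kbps = 0.248 Mbps.
wedding highlight reel: 19.008 Mbps × 888 s × 1.06 = 17891.9 Mb
gameplay capture: 53.248 Mbps × 2340 s × 1.06 = 132076.3 Mb
animated explainer: 7.318 Mbps × 60 s × 1.06 = 465.4 Mb
interview recording: 3.948 Mbps × 4380 s × 1.06 = 18329.8 Mb
Twitch VOD: 6.718 Mbps × 7380 s × 1.06 = 52553.6 Mb
product demo: 8.248 Mbps × 1560 s × 1.06 = 13638.9 Mb
Total: 234955.9 Mb = 29369.5 MB.
= 27.35 GiB.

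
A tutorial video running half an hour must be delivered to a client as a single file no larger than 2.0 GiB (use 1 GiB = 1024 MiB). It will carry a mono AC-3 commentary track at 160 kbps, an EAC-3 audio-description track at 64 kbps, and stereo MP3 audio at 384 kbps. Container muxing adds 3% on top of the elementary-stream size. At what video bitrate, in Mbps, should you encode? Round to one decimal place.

8.7 Mbps

Budget: 2.0 GiB = 17179.9 Mb.
Stream payload after overhead: 17179.9 / 1.03 = 16679.5 Mb.
30 min = 1800 s
Total bitrate budget: 16679.5 Mb / 1800 s = 9.266 Mbps.
Audio total: 160 + 64 + 384 = 608 kbps = 0.608 Mbps.
Video: 9.266 − 0.608 = 8.658 Mbps.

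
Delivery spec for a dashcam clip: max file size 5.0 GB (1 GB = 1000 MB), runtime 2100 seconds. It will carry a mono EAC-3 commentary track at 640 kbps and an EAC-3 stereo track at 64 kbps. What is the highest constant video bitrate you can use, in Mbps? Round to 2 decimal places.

Budget: 5.0 GB = 40000.0 Mb.
Total bitrate budget: 40000.0 Mb / 2100 s = 19.048 Mbps.
Audio total: 640 + 64 = 704 kbps = 0.704 Mbps.
Video: 19.048 − 0.704 = 18.344 Mbps.

18.34 Mbps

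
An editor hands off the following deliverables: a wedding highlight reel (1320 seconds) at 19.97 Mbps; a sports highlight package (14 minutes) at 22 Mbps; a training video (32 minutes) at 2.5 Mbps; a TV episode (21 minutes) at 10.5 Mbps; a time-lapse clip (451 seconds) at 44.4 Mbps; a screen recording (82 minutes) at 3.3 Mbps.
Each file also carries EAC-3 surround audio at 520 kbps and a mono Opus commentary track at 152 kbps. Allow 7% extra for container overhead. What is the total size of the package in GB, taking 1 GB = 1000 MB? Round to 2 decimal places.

Audio total: 520 + 152 = 672 kbps = 0.672 Mbps.
wedding highlight reel: 20.642 Mbps × 1320 s × 1.07 = 29154.8 Mb
sports highlight package: 22.672 Mbps × 840 s × 1.07 = 20377.6 Mb
training video: 3.172 Mbps × 1920 s × 1.07 = 6516.6 Mb
TV episode: 11.172 Mbps × 1260 s × 1.07 = 15062.1 Mb
time-lapse clip: 45.072 Mbps × 451 s × 1.07 = 21750.4 Mb
screen recording: 3.972 Mbps × 4920 s × 1.07 = 20910.2 Mb
Total: 113771.6 Mb = 14221.4 MB.
= 14.22 GB.

14.22 GB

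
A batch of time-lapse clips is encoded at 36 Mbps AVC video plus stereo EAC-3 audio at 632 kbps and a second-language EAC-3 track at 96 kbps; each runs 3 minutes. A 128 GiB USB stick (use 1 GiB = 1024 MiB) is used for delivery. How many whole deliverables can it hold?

3 min = 180 s
Audio total: 632 + 96 = 728 kbps = 0.728 Mbps.
Total bitrate: 36.728 Mbps.
Per item: 36.728 Mbps × 180 s = 6,611 Mb = 826.4 MB.
Capacity: 128 GiB = 1,099,512 Mb; 166.31 items → 166 complete.

166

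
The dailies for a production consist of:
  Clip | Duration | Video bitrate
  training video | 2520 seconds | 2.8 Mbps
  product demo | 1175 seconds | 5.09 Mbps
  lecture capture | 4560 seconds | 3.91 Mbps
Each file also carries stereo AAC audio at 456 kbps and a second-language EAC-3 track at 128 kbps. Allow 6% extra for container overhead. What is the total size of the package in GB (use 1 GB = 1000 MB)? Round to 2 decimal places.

4.73 GB

Audio total: 456 + 128 = 584 kbps = 0.584 Mbps.
training video: 3.384 Mbps × 2520 s × 1.06 = 9039.3 Mb
product demo: 5.674 Mbps × 1175 s × 1.06 = 7067.0 Mb
lecture capture: 4.494 Mbps × 4560 s × 1.06 = 21722.2 Mb
Total: 37828.5 Mb = 4728.6 MB.
= 4.729 GB.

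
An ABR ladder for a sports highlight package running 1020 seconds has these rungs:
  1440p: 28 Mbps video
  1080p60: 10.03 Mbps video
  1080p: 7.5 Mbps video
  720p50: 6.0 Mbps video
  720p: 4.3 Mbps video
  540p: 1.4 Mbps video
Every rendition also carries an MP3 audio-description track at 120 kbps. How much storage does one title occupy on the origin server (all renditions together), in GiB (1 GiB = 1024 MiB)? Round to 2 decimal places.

Audio: 120 kbps = 0.120 Mbps.
Sum of rendition bitrates: (28+0.120) + (10.03+0.120) + (7.5+0.120) + (6.0+0.120) + (4.3+0.120) + (1.4+0.120) = 57.950 Mbps.
× 1020 s = 59,109 Mb = 7,389 MB = 6.881 GiB.

6.88 GiB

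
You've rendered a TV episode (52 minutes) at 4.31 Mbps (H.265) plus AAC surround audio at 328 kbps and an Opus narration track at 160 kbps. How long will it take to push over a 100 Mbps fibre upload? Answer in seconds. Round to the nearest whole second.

52 min = 3120 s
Audio total: 328 + 160 = 488 kbps = 0.488 Mbps.
Total bitrate: 4.798 Mbps.
File: 4.798 Mbps × 3120 s = 14969.8 Mb.
At 100 Mbps: 14969.8 / 100 = 149.7 s ≈ 150 seconds.

150 seconds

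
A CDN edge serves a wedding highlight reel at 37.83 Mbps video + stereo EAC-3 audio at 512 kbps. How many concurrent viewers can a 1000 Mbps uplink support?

26

Audio: 512 kbps = 0.512 Mbps.
Per-viewer media rate: 38.342 Mbps.
1000 Mbps = 1,000 Mbps; 1,000 / 38.342 = 26.08 → 26 viewers.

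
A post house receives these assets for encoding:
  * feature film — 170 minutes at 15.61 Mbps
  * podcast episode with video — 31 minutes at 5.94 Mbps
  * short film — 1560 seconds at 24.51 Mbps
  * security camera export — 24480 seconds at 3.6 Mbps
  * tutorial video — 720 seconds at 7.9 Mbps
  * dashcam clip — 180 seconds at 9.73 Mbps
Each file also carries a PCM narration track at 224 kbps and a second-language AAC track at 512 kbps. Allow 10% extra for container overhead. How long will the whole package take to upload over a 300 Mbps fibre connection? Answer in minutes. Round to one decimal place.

20.3 minutes

Audio total: 224 + 512 = 736 kbps = 0.736 Mbps.
feature film: 16.346 Mbps × 10200 s × 1.10 = 183402.1 Mb
podcast episode with video: 6.676 Mbps × 1860 s × 1.10 = 13659.1 Mb
short film: 25.246 Mbps × 1560 s × 1.10 = 43322.1 Mb
security camera export: 4.336 Mbps × 24480 s × 1.10 = 116759.8 Mb
tutorial video: 8.636 Mbps × 720 s × 1.10 = 6839.7 Mb
dashcam clip: 10.466 Mbps × 180 s × 1.10 = 2072.3 Mb
Total: 366055.1 Mb = 45756.9 MB.
At 300 Mbps: 366055.1 / 300 = 1220 s ≈ 20.3 minutes.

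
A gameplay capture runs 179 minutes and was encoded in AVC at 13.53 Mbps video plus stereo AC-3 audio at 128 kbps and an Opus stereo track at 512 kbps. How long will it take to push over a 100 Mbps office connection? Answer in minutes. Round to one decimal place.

25.4 minutes

179 min = 10740 s
Audio total: 128 + 512 = 640 kbps = 0.640 Mbps.
Total bitrate: 14.170 Mbps.
File: 14.170 Mbps × 10740 s = 152185.8 Mb.
At 100 Mbps: 152185.8 / 100 = 1521.9 s ≈ 25.4 minutes.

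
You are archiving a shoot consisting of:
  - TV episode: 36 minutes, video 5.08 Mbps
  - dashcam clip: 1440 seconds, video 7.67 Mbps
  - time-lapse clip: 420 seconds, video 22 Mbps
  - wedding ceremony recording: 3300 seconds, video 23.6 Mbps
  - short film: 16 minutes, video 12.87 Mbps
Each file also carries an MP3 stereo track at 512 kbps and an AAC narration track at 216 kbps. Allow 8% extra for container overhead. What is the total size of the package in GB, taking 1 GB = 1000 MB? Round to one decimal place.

17.2 GB

Audio total: 512 + 216 = 728 kbps = 0.728 Mbps.
TV episode: 5.808 Mbps × 2160 s × 1.08 = 13548.9 Mb
dashcam clip: 8.398 Mbps × 1440 s × 1.08 = 13060.6 Mb
time-lapse clip: 22.728 Mbps × 420 s × 1.08 = 10309.4 Mb
wedding ceremony recording: 24.328 Mbps × 3300 s × 1.08 = 86705.0 Mb
short film: 13.598 Mbps × 960 s × 1.08 = 14098.4 Mb
Total: 137722.3 Mb = 17215.3 MB.
= 17.22 GB.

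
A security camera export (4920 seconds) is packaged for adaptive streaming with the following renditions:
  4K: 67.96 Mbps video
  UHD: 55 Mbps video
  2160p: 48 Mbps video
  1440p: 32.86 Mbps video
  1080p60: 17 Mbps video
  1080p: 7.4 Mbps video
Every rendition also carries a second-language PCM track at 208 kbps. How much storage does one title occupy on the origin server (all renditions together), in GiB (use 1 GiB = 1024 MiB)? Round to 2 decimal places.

131.43 GiB

Audio: 208 kbps = 0.208 Mbps.
Sum of rendition bitrates: (67.96+0.208) + (55+0.208) + (48+0.208) + (32.86+0.208) + (17+0.208) + (7.4+0.208) = 229.468 Mbps.
× 4920 s = 1,128,983 Mb = 141,123 MB = 131.4 GiB.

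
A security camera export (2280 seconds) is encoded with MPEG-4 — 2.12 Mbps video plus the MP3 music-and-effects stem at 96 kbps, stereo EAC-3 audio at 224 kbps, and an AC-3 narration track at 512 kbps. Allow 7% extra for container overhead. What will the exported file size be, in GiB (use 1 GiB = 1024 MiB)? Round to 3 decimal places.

Audio total: 96 + 224 + 512 = 832 kbps = 0.832 Mbps.
Total bitrate: 2.12 + 0.832 = 2.952 Mbps.
Stream data: 2.952 Mbps × 2280 s = 6730.6 Mb.
With 7% container overhead: ×1.07.
7,202 Mb = 900,212,400 bytes ÷ 1,073,741,824 = 0.8384 GiB.

0.838 GiB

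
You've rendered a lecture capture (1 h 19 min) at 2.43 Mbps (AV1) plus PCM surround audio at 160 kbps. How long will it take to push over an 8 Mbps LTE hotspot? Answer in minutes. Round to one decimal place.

25.6 minutes

1 h 19 min = 79 min = 4740 s
Audio: 160 kbps = 0.160 Mbps.
Total bitrate: 2.590 Mbps.
File: 2.590 Mbps × 4740 s = 12276.6 Mb.
At 8 Mbps: 12276.6 / 8 = 1534.6 s ≈ 25.6 minutes.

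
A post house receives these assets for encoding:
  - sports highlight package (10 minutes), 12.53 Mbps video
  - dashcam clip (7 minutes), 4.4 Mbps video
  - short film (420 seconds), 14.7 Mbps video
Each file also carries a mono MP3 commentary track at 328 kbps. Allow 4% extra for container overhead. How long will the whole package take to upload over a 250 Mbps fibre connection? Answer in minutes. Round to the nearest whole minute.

Audio: 328 kbps = 0.328 Mbps.
sports highlight package: 12.858 Mbps × 600 s × 1.04 = 8023.4 Mb
dashcam clip: 4.728 Mbps × 420 s × 1.04 = 2065.2 Mb
short film: 15.028 Mbps × 420 s × 1.04 = 6564.2 Mb
Total: 16652.8 Mb = 2081.6 MB.
At 250 Mbps: 16652.8 / 250 = 67 s ≈ 1.11 minutes.

1 minutes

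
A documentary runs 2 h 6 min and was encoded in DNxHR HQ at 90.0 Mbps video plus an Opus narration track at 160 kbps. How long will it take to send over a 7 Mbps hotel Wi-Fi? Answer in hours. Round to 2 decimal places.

27.05 hours

2 h 6 min = 126 min = 7560 s
Audio: 160 kbps = 0.160 Mbps.
Total bitrate: 90.160 Mbps.
File: 90.160 Mbps × 7560 s = 681609.6 Mb.
At 7 Mbps: 681609.6 / 7 = 97372.8 s ≈ 27 hours.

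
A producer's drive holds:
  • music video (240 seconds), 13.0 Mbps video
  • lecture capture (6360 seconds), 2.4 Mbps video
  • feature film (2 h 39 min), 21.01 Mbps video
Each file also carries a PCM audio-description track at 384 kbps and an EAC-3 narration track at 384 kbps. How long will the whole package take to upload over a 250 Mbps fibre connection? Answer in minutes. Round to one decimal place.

15.4 minutes

Audio total: 384 + 384 = 768 kbps = 0.768 Mbps.
music video: 13.768 Mbps × 240 s = 3304.3 Mb
lecture capture: 3.168 Mbps × 6360 s = 20148.5 Mb
feature film: 21.778 Mbps × 9540 s = 207762.1 Mb
Total: 231214.9 Mb = 28901.9 MB.
At 250 Mbps: 231214.9 / 250 = 925 s ≈ 15.4 minutes.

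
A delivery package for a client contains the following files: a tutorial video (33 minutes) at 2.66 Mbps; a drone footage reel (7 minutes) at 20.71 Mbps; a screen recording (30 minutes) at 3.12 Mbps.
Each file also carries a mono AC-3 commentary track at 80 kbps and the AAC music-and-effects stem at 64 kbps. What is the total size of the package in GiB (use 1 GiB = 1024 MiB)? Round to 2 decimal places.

2.35 GiB

Audio total: 80 + 64 = 144 kbps = 0.144 Mbps.
tutorial video: 2.804 Mbps × 1980 s = 5551.9 Mb
drone footage reel: 20.854 Mbps × 420 s = 8758.7 Mb
screen recording: 3.264 Mbps × 1800 s = 5875.2 Mb
Total: 20185.8 Mb = 2523.2 MB.
= 2.350 GiB.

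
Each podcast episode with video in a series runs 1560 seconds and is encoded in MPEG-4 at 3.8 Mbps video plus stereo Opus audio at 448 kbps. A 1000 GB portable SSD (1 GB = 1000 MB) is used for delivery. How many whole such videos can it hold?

1207

Audio: 448 kbps = 0.448 Mbps.
Total bitrate: 4.248 Mbps.
Per item: 4.248 Mbps × 1560 s = 6,627 Mb = 828.4 MB.
Capacity: 1000 GB = 8,000,000 Mb; 1207.20 items → 1207 complete.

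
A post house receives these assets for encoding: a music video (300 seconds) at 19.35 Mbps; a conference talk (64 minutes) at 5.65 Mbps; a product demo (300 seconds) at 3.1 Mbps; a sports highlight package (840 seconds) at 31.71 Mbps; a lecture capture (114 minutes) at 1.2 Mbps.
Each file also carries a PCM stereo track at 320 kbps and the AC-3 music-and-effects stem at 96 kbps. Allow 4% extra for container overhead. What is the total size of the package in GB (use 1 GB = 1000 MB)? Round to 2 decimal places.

Audio total: 320 + 96 = 416 kbps = 0.416 Mbps.
music video: 19.766 Mbps × 300 s × 1.04 = 6167.0 Mb
conference talk: 6.066 Mbps × 3840 s × 1.04 = 24225.2 Mb
product demo: 3.516 Mbps × 300 s × 1.04 = 1097.0 Mb
sports highlight package: 32.126 Mbps × 840 s × 1.04 = 28065.3 Mb
lecture capture: 1.616 Mbps × 6840 s × 1.04 = 11495.6 Mb
Total: 71050.0 Mb = 8881.3 MB.
= 8.881 GB.

8.88 GB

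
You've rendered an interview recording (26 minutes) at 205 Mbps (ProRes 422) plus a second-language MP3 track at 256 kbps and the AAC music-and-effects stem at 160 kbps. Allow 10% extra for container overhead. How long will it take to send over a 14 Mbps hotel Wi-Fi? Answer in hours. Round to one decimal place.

7.0 hours

26 min = 1560 s
Audio total: 256 + 160 = 416 kbps = 0.416 Mbps.
Total bitrate: 205.416 Mbps.
File: 205.416 Mbps × 1560 s = 320449.0 Mb.
With 10% container overhead: ×1.10. → 352493.9 Mb.
At 14 Mbps: 352493.9 / 14 = 25178.1 s ≈ 6.99 hours.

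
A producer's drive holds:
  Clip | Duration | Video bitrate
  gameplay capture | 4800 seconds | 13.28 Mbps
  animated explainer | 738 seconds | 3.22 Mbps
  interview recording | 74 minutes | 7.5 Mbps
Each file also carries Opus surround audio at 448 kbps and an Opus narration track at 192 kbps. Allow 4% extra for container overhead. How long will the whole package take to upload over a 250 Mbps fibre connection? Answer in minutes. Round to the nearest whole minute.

Audio total: 448 + 192 = 640 kbps = 0.640 Mbps.
gameplay capture: 13.920 Mbps × 4800 s × 1.04 = 69488.6 Mb
animated explainer: 3.860 Mbps × 738 s × 1.04 = 2962.6 Mb
interview recording: 8.140 Mbps × 4440 s × 1.04 = 37587.3 Mb
Total: 110038.5 Mb = 13754.8 MB.
At 250 Mbps: 110038.5 / 250 = 440 s ≈ 7.34 minutes.

7 minutes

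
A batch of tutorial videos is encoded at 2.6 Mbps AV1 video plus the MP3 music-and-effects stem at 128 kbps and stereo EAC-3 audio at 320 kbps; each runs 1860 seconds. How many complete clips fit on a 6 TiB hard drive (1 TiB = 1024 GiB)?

9309

Audio total: 128 + 320 = 448 kbps = 0.448 Mbps.
Total bitrate: 3.048 Mbps.
Per item: 3.048 Mbps × 1860 s = 5,669 Mb = 708.7 MB.
Capacity: 6 TiB = 52,776,558 Mb; 9309.22 items → 9309 complete.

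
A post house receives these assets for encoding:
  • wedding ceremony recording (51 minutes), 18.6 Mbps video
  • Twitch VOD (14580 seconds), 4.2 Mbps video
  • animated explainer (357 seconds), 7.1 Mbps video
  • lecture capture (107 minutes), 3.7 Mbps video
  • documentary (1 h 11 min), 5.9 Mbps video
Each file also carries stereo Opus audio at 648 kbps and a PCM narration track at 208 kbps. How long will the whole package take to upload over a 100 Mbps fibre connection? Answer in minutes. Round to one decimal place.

Audio total: 648 + 208 = 856 kbps = 0.856 Mbps.
wedding ceremony recording: 19.456 Mbps × 3060 s = 59535.4 Mb
Twitch VOD: 5.056 Mbps × 14580 s = 73716.5 Mb
animated explainer: 7.956 Mbps × 357 s = 2840.3 Mb
lecture capture: 4.556 Mbps × 6420 s = 29249.5 Mb
documentary: 6.756 Mbps × 4260 s = 28780.6 Mb
Total: 194122.2 Mb = 24265.3 MB.
At 100 Mbps: 194122.2 / 100 = 1941 s ≈ 32.4 minutes.

32.4 minutes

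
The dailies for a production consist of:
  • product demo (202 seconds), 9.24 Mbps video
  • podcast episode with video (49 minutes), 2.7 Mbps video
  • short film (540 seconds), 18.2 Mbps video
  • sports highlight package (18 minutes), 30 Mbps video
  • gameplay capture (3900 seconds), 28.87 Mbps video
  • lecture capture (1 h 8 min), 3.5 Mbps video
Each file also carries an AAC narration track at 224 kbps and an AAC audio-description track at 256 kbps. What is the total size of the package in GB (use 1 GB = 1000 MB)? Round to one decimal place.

Audio total: 224 + 256 = 480 kbps = 0.480 Mbps.
product demo: 9.720 Mbps × 202 s = 1963.4 Mb
podcast episode with video: 3.180 Mbps × 2940 s = 9349.2 Mb
short film: 18.680 Mbps × 540 s = 10087.2 Mb
sports highlight package: 30.480 Mbps × 1080 s = 32918.4 Mb
gameplay capture: 29.350 Mbps × 3900 s = 114465.0 Mb
lecture capture: 3.980 Mbps × 4080 s = 16238.4 Mb
Total: 185021.6 Mb = 23127.7 MB.
= 23.13 GB.

23.1 GB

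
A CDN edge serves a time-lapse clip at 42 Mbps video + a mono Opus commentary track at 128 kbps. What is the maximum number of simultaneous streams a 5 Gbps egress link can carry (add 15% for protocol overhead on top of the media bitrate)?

Audio: 128 kbps = 0.128 Mbps.
Per-viewer media rate: 42.128 Mbps.
On the wire with 15% overhead: 48.447 Mbps.
5 Gbps = 5,000 Mbps; 5,000 / 48.447 = 103.21 → 103 viewers.

103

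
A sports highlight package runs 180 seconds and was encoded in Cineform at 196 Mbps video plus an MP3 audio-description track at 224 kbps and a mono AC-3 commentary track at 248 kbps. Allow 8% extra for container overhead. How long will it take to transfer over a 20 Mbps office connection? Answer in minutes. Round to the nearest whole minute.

32 minutes

Audio total: 224 + 248 = 472 kbps = 0.472 Mbps.
Total bitrate: 196.472 Mbps.
File: 196.472 Mbps × 180 s = 35365.0 Mb.
With 8% container overhead: ×1.08. → 38194.2 Mb.
At 20 Mbps: 38194.2 / 20 = 1909.7 s ≈ 31.8 minutes.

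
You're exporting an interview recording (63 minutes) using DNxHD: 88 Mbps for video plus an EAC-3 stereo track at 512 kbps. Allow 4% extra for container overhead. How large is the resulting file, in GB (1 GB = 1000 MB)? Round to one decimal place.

63 min = 3780 s
Audio: 512 kbps = 0.512 Mbps.
Total bitrate: 88 + 0.512 = 88.512 Mbps.
Stream data: 88.512 Mbps × 3780 s = 334575.4 Mb.
With 4% container overhead: ×1.04.
347,958 Mb ÷ 8 = 43,495 MB → 43.49 GB.

43.5 GB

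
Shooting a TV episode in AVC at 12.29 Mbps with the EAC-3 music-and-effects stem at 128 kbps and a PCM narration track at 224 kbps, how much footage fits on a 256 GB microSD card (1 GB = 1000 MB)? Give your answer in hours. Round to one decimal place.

45.0 hours

Audio total: 128 + 224 = 352 kbps = 0.352 Mbps.
Total bitrate: 12.29 + 0.352 = 12.642 Mbps.
Capacity: 256 GB = 2,048,000 Mb.
Recording time: 2,048,000 / 12.642 = 162,000 s ≈ 45.0 hours.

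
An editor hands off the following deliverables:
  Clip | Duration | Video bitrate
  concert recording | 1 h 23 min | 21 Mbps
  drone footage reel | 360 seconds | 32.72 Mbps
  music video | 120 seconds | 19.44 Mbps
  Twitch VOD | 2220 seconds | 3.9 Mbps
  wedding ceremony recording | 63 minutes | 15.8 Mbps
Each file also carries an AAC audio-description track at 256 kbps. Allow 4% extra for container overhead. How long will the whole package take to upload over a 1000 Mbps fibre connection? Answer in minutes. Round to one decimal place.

3.3 minutes

Audio: 256 kbps = 0.256 Mbps.
concert recording: 21.256 Mbps × 4980 s × 1.04 = 110089.1 Mb
drone footage reel: 32.976 Mbps × 360 s × 1.04 = 12346.2 Mb
music video: 19.696 Mbps × 120 s × 1.04 = 2458.1 Mb
Twitch VOD: 4.156 Mbps × 2220 s × 1.04 = 9595.4 Mb
wedding ceremony recording: 16.056 Mbps × 3780 s × 1.04 = 63119.3 Mb
Total: 197608.1 Mb = 24701.0 MB.
At 1000 Mbps: 197608.1 / 1000 = 198 s ≈ 3.29 minutes.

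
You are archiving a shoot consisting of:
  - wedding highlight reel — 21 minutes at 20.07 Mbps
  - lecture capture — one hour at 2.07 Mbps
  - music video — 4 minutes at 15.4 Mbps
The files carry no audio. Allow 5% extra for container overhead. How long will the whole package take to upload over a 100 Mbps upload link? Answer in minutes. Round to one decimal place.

6.4 minutes

wedding highlight reel: 20.070 Mbps × 1260 s × 1.05 = 26552.6 Mb
lecture capture: 2.070 Mbps × 3600 s × 1.05 = 7824.6 Mb
music video: 15.400 Mbps × 240 s × 1.05 = 3880.8 Mb
Total: 38258.0 Mb = 4782.3 MB.
At 100 Mbps: 38258.0 / 100 = 383 s ≈ 6.38 minutes.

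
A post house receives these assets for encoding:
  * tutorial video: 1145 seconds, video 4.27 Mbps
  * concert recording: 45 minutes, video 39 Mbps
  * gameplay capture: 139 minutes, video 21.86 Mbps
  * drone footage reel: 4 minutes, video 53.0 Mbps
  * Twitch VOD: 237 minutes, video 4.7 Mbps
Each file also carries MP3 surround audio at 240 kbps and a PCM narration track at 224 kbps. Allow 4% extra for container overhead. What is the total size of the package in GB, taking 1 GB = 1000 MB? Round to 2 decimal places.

49.97 GB

Audio total: 240 + 224 = 464 kbps = 0.464 Mbps.
tutorial video: 4.734 Mbps × 1145 s × 1.04 = 5637.2 Mb
concert recording: 39.464 Mbps × 2700 s × 1.04 = 110814.9 Mb
gameplay capture: 22.324 Mbps × 8340 s × 1.04 = 193629.4 Mb
drone footage reel: 53.464 Mbps × 240 s × 1.04 = 13344.6 Mb
Twitch VOD: 5.164 Mbps × 14220 s × 1.04 = 76369.4 Mb
Total: 399795.6 Mb = 49974.4 MB.
= 49.97 GB.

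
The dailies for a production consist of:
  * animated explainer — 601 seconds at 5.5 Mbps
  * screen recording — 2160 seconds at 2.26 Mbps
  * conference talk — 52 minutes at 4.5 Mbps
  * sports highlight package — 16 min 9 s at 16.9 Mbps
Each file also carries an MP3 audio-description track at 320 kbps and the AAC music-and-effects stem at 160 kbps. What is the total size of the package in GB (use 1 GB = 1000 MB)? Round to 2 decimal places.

Audio total: 320 + 160 = 480 kbps = 0.480 Mbps.
animated explainer: 5.980 Mbps × 601 s = 3594.0 Mb
screen recording: 2.740 Mbps × 2160 s = 5918.4 Mb
conference talk: 4.980 Mbps × 3120 s = 15537.6 Mb
sports highlight package: 17.380 Mbps × 969 s = 16841.2 Mb
Total: 41891.2 Mb = 5236.4 MB.
= 5.236 GB.

5.24 GB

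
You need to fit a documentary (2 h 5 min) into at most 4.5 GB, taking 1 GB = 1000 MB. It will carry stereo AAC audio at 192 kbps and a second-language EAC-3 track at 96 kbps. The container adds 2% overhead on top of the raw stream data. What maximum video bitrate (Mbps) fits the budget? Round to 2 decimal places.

4.42 Mbps

Budget: 4.5 GB = 36000.0 Mb.
Stream payload after overhead: 36000.0 / 1.02 = 35294.1 Mb.
2 h 5 min = 125 min = 7500 s
Total bitrate budget: 35294.1 Mb / 7500 s = 4.706 Mbps.
Audio total: 192 + 96 = 288 kbps = 0.288 Mbps.
Video: 4.706 − 0.288 = 4.418 Mbps.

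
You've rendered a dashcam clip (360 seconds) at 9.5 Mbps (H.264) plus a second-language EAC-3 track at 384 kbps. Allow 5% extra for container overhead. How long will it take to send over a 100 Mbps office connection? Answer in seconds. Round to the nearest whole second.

37 seconds

Audio: 384 kbps = 0.384 Mbps.
Total bitrate: 9.884 Mbps.
File: 9.884 Mbps × 360 s = 3558.2 Mb.
With 5% container overhead: ×1.05. → 3736.2 Mb.
At 100 Mbps: 3736.2 / 100 = 37.4 s ≈ 37.4 seconds.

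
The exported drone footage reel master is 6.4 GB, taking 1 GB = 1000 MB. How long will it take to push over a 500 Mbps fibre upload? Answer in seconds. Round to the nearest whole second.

File: 6.4 GB = 51200.0 Mb.
At 500 Mbps: 51200.0 / 500 = 102.4 s ≈ 102 seconds.

102 seconds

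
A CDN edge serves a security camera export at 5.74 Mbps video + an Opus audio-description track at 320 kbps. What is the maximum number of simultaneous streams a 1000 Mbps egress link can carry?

165

Audio: 320 kbps = 0.320 Mbps.
Per-viewer media rate: 6.060 Mbps.
1000 Mbps = 1,000 Mbps; 1,000 / 6.060 = 165.02 → 165 viewers.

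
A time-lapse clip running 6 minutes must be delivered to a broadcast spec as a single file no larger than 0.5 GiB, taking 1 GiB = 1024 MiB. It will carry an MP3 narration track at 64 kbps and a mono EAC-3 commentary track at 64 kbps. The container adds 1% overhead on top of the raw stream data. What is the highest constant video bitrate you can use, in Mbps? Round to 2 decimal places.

11.68 Mbps

Budget: 0.5 GiB = 4295.0 Mb.
Stream payload after overhead: 4295.0 / 1.01 = 4252.4 Mb.
6 min = 360 s
Total bitrate budget: 4252.4 Mb / 360 s = 11.812 Mbps.
Audio total: 64 + 64 = 128 kbps = 0.128 Mbps.
Video: 11.812 − 0.128 = 11.684 Mbps.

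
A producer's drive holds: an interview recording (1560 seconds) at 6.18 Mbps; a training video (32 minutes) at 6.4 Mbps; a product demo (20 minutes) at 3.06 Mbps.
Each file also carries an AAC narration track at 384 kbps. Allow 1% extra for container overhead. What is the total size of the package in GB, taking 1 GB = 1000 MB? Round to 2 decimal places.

3.46 GB

Audio: 384 kbps = 0.384 Mbps.
interview recording: 6.564 Mbps × 1560 s × 1.01 = 10342.2 Mb
training video: 6.784 Mbps × 1920 s × 1.01 = 13155.5 Mb
product demo: 3.444 Mbps × 1200 s × 1.01 = 4174.1 Mb
Total: 27671.9 Mb = 3459.0 MB.
= 3.459 GB.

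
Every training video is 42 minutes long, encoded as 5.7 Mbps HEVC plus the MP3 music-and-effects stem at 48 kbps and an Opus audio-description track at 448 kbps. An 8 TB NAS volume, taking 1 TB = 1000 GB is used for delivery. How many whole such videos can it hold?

4098

42 min = 2520 s
Audio total: 48 + 448 = 496 kbps = 0.496 Mbps.
Total bitrate: 6.196 Mbps.
Per item: 6.196 Mbps × 2520 s = 15,614 Mb = 1,952 MB.
Capacity: 8 TB = 64,000,000 Mb; 4098.91 items → 4098 complete.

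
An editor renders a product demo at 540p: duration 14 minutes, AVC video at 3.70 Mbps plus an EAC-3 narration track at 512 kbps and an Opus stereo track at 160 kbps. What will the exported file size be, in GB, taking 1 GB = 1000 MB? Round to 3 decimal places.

0.459 GB

14 min = 840 s
Audio total: 512 + 160 = 672 kbps = 0.672 Mbps.
Total bitrate: 3.70 + 0.672 = 4.372 Mbps.
Stream data: 4.372 Mbps × 840 s = 3672.5 Mb.
3,672 Mb ÷ 8 = 459.1 MB → 0.4591 GB.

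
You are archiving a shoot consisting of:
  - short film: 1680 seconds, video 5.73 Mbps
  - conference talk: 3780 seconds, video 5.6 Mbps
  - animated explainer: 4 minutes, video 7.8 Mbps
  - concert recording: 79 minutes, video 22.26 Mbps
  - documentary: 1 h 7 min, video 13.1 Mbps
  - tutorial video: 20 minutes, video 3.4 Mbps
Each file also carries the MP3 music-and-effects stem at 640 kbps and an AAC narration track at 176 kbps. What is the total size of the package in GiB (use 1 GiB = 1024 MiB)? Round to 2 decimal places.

Audio total: 640 + 176 = 816 kbps = 0.816 Mbps.
short film: 6.546 Mbps × 1680 s = 10997.3 Mb
conference talk: 6.416 Mbps × 3780 s = 24252.5 Mb
animated explainer: 8.616 Mbps × 240 s = 2067.8 Mb
concert recording: 23.076 Mbps × 4740 s = 109380.2 Mb
documentary: 13.916 Mbps × 4020 s = 55942.3 Mb
tutorial video: 4.216 Mbps × 1200 s = 5059.2 Mb
Total: 207699.4 Mb = 25962.4 MB.
= 24.18 GiB.

24.18 GiB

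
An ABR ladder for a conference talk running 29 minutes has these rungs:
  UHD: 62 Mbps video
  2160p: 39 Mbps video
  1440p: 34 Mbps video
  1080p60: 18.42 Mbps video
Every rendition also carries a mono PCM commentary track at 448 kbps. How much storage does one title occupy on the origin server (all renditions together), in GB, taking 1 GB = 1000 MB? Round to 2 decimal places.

33.76 GB

29 min = 1740 s
Audio: 448 kbps = 0.448 Mbps.
Sum of rendition bitrates: (62+0.448) + (39+0.448) + (34+0.448) + (18.42+0.448) = 155.212 Mbps.
× 1740 s = 270,069 Mb = 33,759 MB = 33.76 GB.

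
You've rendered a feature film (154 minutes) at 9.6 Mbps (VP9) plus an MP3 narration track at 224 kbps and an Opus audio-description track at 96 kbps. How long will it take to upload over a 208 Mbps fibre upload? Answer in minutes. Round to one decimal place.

7.3 minutes

154 min = 9240 s
Audio total: 224 + 96 = 320 kbps = 0.320 Mbps.
Total bitrate: 9.920 Mbps.
File: 9.920 Mbps × 9240 s = 91660.8 Mb.
At 208 Mbps: 91660.8 / 208 = 440.7 s ≈ 7.34 minutes.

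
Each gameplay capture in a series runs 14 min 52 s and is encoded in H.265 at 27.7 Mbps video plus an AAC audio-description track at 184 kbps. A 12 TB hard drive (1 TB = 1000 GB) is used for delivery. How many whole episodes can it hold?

14 min 52 s = 892 s
Audio: 184 kbps = 0.184 Mbps.
Total bitrate: 27.884 Mbps.
Per item: 27.884 Mbps × 892 s = 24,873 Mb = 3,109 MB.
Capacity: 12 TB = 96,000,000 Mb; 3859.68 items → 3859 complete.

3859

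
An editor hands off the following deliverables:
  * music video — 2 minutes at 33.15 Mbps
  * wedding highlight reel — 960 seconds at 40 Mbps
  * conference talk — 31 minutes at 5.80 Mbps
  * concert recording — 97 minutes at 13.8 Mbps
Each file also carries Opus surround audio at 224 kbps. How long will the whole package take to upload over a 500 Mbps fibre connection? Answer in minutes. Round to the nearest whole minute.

5 minutes

Audio: 224 kbps = 0.224 Mbps.
music video: 33.374 Mbps × 120 s = 4004.9 Mb
wedding highlight reel: 40.224 Mbps × 960 s = 38615.0 Mb
conference talk: 6.024 Mbps × 1860 s = 11204.6 Mb
concert recording: 14.024 Mbps × 5820 s = 81619.7 Mb
Total: 135444.2 Mb = 16930.5 MB.
At 500 Mbps: 135444.2 / 500 = 271 s ≈ 4.51 minutes.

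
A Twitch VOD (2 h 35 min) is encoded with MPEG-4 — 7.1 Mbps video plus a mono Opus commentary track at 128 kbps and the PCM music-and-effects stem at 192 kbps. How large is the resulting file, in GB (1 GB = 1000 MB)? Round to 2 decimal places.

2 h 35 min = 155 min = 9300 s
Audio total: 128 + 192 = 320 kbps = 0.320 Mbps.
Total bitrate: 7.1 + 0.320 = 7.420 Mbps.
Stream data: 7.420 Mbps × 9300 s = 69006.0 Mb.
69,006 Mb ÷ 8 = 8,626 MB → 8.626 GB.

8.63 GB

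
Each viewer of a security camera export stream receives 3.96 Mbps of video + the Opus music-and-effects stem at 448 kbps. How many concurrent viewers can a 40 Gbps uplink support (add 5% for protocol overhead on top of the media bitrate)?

8642

Audio: 448 kbps = 0.448 Mbps.
Per-viewer media rate: 4.408 Mbps.
On the wire with 5% overhead: 4.628 Mbps.
40 Gbps = 40,000 Mbps; 40,000 / 4.628 = 8642.30 → 8642 viewers.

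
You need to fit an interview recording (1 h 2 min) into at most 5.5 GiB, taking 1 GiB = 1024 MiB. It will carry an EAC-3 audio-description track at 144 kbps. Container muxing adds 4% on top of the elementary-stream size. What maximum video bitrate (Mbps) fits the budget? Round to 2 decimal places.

12.07 Mbps

Budget: 5.5 GiB = 47244.6 Mb.
Stream payload after overhead: 47244.6 / 1.04 = 45427.5 Mb.
1 h 2 min = 62 min = 3720 s
Total bitrate budget: 45427.5 Mb / 3720 s = 12.212 Mbps.
Audio: 144 kbps = 0.144 Mbps.
Video: 12.212 − 0.144 = 12.068 Mbps.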